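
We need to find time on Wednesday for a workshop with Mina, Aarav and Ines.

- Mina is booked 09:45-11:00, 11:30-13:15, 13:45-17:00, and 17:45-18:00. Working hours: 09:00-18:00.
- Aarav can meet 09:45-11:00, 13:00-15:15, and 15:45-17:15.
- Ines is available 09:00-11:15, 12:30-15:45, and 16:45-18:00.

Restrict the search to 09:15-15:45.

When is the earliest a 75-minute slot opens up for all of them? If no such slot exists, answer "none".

Mina free within 09:00–18:00: 09:00–09:45, 11:00–11:30, 13:15–13:45, 17:00–17:45.
Mina ∩ Aarav: 13:15–13:45, 17:00–17:15.
Mina ∩ Aarav ∩ Ines: 13:15–13:45, 17:00–17:15.
Restricted to 09:15–15:45: 13:15–13:45.
Windows ≥ 75 min: (none).

none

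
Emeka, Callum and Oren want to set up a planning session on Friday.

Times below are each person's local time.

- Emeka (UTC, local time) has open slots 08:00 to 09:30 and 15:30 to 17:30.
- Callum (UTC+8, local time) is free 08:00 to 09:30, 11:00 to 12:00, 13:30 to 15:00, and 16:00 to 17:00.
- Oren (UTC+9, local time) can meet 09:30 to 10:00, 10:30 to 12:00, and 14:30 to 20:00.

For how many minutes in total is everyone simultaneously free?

Emeka → UTC: 08:00–09:30, 15:30–17:30.
Callum → UTC: 00:00–01:30, 03:00–04:00, 05:30–07:00, 08:00–09:00.
Oren → UTC: 00:30–01:00, 01:30–03:00, 05:30–11:00.
Emeka ∩ Callum: 08:00–09:00.
Emeka ∩ Callum ∩ Oren: 08:00–09:00.
Total common minutes: 60.

60 minutes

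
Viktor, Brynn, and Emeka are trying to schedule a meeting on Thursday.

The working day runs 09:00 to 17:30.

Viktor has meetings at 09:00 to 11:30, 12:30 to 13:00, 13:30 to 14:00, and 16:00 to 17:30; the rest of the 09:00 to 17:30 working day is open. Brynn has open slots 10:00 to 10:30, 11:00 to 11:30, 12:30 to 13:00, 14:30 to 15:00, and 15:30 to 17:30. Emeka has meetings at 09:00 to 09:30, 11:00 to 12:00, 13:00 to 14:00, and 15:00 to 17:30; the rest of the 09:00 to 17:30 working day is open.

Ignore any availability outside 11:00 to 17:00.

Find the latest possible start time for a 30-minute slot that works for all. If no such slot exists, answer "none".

Viktor free within 09:00–17:30: 11:30–12:30, 13:00–13:30, 14:00–16:00.
Emeka free within 09:00–17:30: 09:30–11:00, 12:00–13:00, 14:00–15:00.
Viktor ∩ Brynn: 14:30–15:00, 15:30–16:00.
Viktor ∩ Brynn ∩ Emeka: 14:30–15:00.
Restricted to 11:00–17:00: 14:30–15:00.
Windows ≥ 30 min: 14:30–15:00.
Latest start in the last window 14:30–15:00 is 15:00 − 30 min = 14:30.

14:30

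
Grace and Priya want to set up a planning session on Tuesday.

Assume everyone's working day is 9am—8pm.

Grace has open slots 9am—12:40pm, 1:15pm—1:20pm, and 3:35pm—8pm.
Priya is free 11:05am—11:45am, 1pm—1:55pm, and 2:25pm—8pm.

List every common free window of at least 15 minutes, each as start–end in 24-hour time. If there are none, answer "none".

11:05–11:45, 15:35–20:00

Grace ∩ Priya: 11:05–11:45, 13:15–13:20, 15:35–20:00.
Windows ≥ 15 min: 11:05–11:45, 15:35–20:00.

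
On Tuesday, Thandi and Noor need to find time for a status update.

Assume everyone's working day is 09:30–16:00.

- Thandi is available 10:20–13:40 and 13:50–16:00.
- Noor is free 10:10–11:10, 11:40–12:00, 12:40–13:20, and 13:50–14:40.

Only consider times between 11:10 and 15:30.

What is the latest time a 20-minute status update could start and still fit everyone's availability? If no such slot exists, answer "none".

Thandi ∩ Noor: 10:20–11:10, 11:40–12:00, 12:40–13:20, 13:50–14:40.
Restricted to 11:10–15:30: 11:40–12:00, 12:40–13:20, 13:50–14:40.
Windows ≥ 20 min: 11:40–12:00, 12:40–13:20, 13:50–14:40.
Latest start in the last window 13:50–14:40 is 14:40 − 20 min = 14:20.

14:20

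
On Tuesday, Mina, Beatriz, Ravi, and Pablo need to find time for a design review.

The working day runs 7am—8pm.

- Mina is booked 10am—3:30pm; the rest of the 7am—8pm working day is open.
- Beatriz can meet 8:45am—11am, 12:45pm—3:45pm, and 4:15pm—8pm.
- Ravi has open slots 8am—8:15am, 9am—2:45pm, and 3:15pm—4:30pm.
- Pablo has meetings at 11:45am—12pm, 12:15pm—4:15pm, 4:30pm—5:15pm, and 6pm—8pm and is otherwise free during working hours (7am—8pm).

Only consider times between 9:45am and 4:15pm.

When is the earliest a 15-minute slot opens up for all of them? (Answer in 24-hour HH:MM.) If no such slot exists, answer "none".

Mina free within 07:00–20:00: 07:00–10:00, 15:30–20:00.
Pablo free within 07:00–20:00: 07:00–11:45, 12:00–12:15, 16:15–16:30, 17:15–18:00.
Mina ∩ Beatriz: 08:45–10:00, 15:30–15:45, 16:15–20:00.
Mina ∩ Beatriz ∩ Ravi: 09:00–10:00, 15:30–15:45, 16:15–16:30.
Mina ∩ Beatriz ∩ Ravi ∩ Pablo: 09:00–10:00, 16:15–16:30.
Restricted to 09:45–16:15: 09:45–10:00.
Windows ≥ 15 min: 09:45–10:00.
Earliest such window starts at 09:45.

09:45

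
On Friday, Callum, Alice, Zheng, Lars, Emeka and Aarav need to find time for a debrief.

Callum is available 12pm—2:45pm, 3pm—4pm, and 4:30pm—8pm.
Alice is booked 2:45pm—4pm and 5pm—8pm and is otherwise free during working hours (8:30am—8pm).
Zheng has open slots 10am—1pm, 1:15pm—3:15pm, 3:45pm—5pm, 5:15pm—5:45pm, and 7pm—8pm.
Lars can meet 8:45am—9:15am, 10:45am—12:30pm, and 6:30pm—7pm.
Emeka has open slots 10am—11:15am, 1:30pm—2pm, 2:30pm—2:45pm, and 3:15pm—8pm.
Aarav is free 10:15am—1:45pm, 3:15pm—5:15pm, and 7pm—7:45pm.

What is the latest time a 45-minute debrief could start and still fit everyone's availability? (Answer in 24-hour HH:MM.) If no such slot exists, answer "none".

Alice free within 08:30–20:00: 08:30–14:45, 16:00–17:00.
Callum ∩ Alice: 12:00–14:45, 16:30–17:00.
Callum ∩ Alice ∩ Zheng: 12:00–13:00, 13:15–14:45, 16:30–17:00.
Callum ∩ Alice ∩ Zheng ∩ Lars: 12:00–12:30.
Callum ∩ Alice ∩ Zheng ∩ Lars ∩ Emeka: (none).
Callum ∩ Alice ∩ Zheng ∩ Lars ∩ Emeka ∩ Aarav: (none).
Windows ≥ 45 min: (none).

none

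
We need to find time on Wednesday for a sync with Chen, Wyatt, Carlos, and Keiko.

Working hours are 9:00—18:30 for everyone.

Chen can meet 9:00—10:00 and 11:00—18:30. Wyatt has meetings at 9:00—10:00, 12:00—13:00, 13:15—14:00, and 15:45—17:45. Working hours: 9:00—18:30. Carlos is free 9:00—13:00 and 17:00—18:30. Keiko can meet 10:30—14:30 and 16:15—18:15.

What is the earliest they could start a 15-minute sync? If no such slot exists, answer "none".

11:00

Wyatt free within 09:00–18:30: 10:00–12:00, 13:00–13:15, 14:00–15:45, 17:45–18:30.
Chen ∩ Wyatt: 11:00–12:00, 13:00–13:15, 14:00–15:45, 17:45–18:30.
Chen ∩ Wyatt ∩ Carlos: 11:00–12:00, 17:45–18:30.
Chen ∩ Wyatt ∩ Carlos ∩ Keiko: 11:00–12:00, 17:45–18:15.
Windows ≥ 15 min: 11:00–12:00, 17:45–18:15.
Earliest such window starts at 11:00.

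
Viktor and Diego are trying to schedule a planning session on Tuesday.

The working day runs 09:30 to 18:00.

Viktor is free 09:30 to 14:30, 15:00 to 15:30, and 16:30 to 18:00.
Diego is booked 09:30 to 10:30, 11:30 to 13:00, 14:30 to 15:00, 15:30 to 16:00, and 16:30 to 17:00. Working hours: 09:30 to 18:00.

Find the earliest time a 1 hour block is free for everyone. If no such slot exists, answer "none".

10:30

Diego free within 09:30–18:00: 10:30–11:30, 13:00–14:30, 15:00–15:30, 16:00–16:30, 17:00–18:00.
Viktor ∩ Diego: 10:30–11:30, 13:00–14:30, 15:00–15:30, 17:00–18:00.
Windows ≥ 60 min: 10:30–11:30, 13:00–14:30, 17:00–18:00.
Earliest such window starts at 10:30.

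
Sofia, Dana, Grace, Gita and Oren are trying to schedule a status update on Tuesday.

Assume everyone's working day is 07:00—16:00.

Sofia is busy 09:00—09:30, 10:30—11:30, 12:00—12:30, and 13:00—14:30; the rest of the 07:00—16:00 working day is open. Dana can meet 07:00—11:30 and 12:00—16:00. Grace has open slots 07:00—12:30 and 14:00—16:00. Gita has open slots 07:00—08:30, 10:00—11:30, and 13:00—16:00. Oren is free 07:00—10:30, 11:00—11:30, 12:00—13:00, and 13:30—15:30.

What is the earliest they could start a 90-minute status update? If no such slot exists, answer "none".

07:00

Sofia free within 07:00–16:00: 07:00–09:00, 09:30–10:30, 11:30–12:00, 12:30–13:00, 14:30–16:00.
Sofia ∩ Dana: 07:00–09:00, 09:30–10:30, 12:30–13:00, 14:30–16:00.
Sofia ∩ Dana ∩ Grace: 07:00–09:00, 09:30–10:30, 14:30–16:00.
Sofia ∩ Dana ∩ Grace ∩ Gita: 07:00–08:30, 10:00–10:30, 14:30–16:00.
Sofia ∩ Dana ∩ Grace ∩ Gita ∩ Oren: 07:00–08:30, 10:00–10:30, 14:30–15:30.
Windows ≥ 90 min: 07:00–08:30.
Earliest such window starts at 07:00.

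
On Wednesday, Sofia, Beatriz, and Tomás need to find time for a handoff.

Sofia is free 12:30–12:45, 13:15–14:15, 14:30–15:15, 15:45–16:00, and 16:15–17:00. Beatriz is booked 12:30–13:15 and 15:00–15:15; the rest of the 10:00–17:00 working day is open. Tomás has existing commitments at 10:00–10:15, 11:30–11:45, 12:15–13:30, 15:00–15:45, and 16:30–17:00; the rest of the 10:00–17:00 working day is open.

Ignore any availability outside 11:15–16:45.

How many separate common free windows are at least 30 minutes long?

2

Beatriz free within 10:00–17:00: 10:00–12:30, 13:15–15:00, 15:15–17:00.
Tomás free within 10:00–17:00: 10:15–11:30, 11:45–12:15, 13:30–15:00, 15:45–16:30.
Sofia ∩ Beatriz: 13:15–14:15, 14:30–15:00, 15:45–16:00, 16:15–17:00.
Sofia ∩ Beatriz ∩ Tomás: 13:30–14:15, 14:30–15:00, 15:45–16:00, 16:15–16:30.
Restricted to 11:15–16:45: 13:30–14:15, 14:30–15:00, 15:45–16:00, 16:15–16:30.
Windows ≥ 30 min: 13:30–14:15, 14:30–15:00.
That's 2 windows.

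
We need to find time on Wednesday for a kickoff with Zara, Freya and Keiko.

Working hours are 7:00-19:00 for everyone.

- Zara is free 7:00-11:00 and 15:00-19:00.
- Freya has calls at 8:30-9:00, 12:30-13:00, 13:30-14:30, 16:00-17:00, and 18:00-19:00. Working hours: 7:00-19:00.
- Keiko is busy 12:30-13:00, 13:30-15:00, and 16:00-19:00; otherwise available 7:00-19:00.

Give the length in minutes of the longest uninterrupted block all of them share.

120 minutes

Freya free within 07:00–19:00: 07:00–08:30, 09:00–12:30, 13:00–13:30, 14:30–16:00, 17:00–18:00.
Keiko free within 07:00–19:00: 07:00–12:30, 13:00–13:30, 15:00–16:00.
Zara ∩ Freya: 07:00–08:30, 09:00–11:00, 15:00–16:00, 17:00–18:00.
Zara ∩ Freya ∩ Keiko: 07:00–08:30, 09:00–11:00, 15:00–16:00.
Common window lengths: 90, 120, 60 min; longest is 120.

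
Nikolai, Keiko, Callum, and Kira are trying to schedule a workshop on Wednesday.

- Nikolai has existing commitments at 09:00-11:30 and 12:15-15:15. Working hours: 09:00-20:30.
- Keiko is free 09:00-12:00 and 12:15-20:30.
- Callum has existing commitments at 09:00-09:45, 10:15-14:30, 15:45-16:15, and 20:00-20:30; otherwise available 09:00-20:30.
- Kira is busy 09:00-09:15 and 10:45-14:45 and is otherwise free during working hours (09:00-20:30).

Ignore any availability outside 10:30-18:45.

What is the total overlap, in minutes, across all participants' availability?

Nikolai free within 09:00–20:30: 11:30–12:15, 15:15–20:30.
Callum free within 09:00–20:30: 09:45–10:15, 14:30–15:45, 16:15–20:00.
Kira free within 09:00–20:30: 09:15–10:45, 14:45–20:30.
Nikolai ∩ Keiko: 11:30–12:00, 15:15–20:30.
Nikolai ∩ Keiko ∩ Callum: 15:15–15:45, 16:15–20:00.
Nikolai ∩ Keiko ∩ Callum ∩ Kira: 15:15–15:45, 16:15–20:00.
Restricted to 10:30–18:45: 15:15–15:45, 16:15–18:45.
Total common minutes: 30 + 150 = 180.

180 minutes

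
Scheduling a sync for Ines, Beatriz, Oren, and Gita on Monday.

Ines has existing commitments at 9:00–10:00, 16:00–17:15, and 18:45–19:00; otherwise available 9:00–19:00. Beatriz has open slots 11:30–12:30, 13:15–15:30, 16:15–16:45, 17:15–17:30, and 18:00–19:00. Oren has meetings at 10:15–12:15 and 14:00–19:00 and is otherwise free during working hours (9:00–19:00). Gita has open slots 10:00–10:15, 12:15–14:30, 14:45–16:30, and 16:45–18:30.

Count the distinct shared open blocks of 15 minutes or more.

Ines free within 09:00–19:00: 10:00–16:00, 17:15–18:45.
Oren free within 09:00–19:00: 09:00–10:15, 12:15–14:00.
Ines ∩ Beatriz: 11:30–12:30, 13:15–15:30, 17:15–17:30, 18:00–18:45.
Ines ∩ Beatriz ∩ Oren: 12:15–12:30, 13:15–14:00.
Ines ∩ Beatriz ∩ Oren ∩ Gita: 12:15–12:30, 13:15–14:00.
Windows ≥ 15 min: 12:15–12:30, 13:15–14:00.
That's 2 windows.

2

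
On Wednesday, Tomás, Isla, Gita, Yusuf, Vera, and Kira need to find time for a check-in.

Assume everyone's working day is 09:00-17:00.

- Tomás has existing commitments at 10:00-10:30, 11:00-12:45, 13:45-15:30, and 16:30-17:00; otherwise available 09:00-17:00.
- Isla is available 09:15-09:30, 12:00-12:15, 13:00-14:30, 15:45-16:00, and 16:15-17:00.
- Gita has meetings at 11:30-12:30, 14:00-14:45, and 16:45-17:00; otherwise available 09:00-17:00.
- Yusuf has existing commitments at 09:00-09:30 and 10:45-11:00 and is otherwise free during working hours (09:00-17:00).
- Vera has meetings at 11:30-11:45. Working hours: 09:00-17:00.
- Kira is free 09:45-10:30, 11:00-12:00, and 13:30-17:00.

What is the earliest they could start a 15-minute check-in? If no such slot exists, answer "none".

13:30

Tomás free within 09:00–17:00: 09:00–10:00, 10:30–11:00, 12:45–13:45, 15:30–16:30.
Gita free within 09:00–17:00: 09:00–11:30, 12:30–14:00, 14:45–16:45.
Yusuf free within 09:00–17:00: 09:30–10:45, 11:00–17:00.
Vera free within 09:00–17:00: 09:00–11:30, 11:45–17:00.
Tomás ∩ Isla: 09:15–09:30, 13:00–13:45, 15:45–16:00, 16:15–16:30.
Tomás ∩ Isla ∩ Gita: 09:15–09:30, 13:00–13:45, 15:45–16:00, 16:15–16:30.
Tomás ∩ Isla ∩ Gita ∩ Yusuf: 13:00–13:45, 15:45–16:00, 16:15–16:30.
Tomás ∩ Isla ∩ Gita ∩ Yusuf ∩ Vera: 13:00–13:45, 15:45–16:00, 16:15–16:30.
Tomás ∩ Isla ∩ Gita ∩ Yusuf ∩ Vera ∩ Kira: 13:30–13:45, 15:45–16:00, 16:15–16:30.
Windows ≥ 15 min: 13:30–13:45, 15:45–16:00, 16:15–16:30.
Earliest such window starts at 13:30.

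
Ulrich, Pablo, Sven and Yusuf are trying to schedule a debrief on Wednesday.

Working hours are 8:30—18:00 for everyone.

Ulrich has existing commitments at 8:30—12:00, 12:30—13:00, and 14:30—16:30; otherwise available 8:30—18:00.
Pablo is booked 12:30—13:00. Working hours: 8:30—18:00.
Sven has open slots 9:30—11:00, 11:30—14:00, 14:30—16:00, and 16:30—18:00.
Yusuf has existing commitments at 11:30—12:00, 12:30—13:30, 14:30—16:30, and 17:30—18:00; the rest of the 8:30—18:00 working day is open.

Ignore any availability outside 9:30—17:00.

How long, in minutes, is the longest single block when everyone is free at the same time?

30 minutes

Ulrich free within 08:30–18:00: 12:00–12:30, 13:00–14:30, 16:30–18:00.
Pablo free within 08:30–18:00: 08:30–12:30, 13:00–18:00.
Yusuf free within 08:30–18:00: 08:30–11:30, 12:00–12:30, 13:30–14:30, 16:30–17:30.
Ulrich ∩ Pablo: 12:00–12:30, 13:00–14:30, 16:30–18:00.
Ulrich ∩ Pablo ∩ Sven: 12:00–12:30, 13:00–14:00, 16:30–18:00.
Ulrich ∩ Pablo ∩ Sven ∩ Yusuf: 12:00–12:30, 13:30–14:00, 16:30–17:30.
Restricted to 09:30–17:00: 12:00–12:30, 13:30–14:00, 16:30–17:00.
Common window lengths: 30, 30, 30 min; longest is 30.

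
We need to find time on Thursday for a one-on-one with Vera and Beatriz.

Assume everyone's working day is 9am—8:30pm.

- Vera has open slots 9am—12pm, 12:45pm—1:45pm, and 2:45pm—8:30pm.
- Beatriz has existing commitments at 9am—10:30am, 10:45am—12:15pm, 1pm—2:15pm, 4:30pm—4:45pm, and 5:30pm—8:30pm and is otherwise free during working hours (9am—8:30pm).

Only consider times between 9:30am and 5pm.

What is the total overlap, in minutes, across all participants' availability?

Beatriz free within 09:00–20:30: 10:30–10:45, 12:15–13:00, 14:15–16:30, 16:45–17:30.
Vera ∩ Beatriz: 10:30–10:45, 12:45–13:00, 14:45–16:30, 16:45–17:30.
Restricted to 09:30–17:00: 10:30–10:45, 12:45–13:00, 14:45–16:30, 16:45–17:00.
Total common minutes: 15 + 15 + 105 + 15 = 150.

150 minutes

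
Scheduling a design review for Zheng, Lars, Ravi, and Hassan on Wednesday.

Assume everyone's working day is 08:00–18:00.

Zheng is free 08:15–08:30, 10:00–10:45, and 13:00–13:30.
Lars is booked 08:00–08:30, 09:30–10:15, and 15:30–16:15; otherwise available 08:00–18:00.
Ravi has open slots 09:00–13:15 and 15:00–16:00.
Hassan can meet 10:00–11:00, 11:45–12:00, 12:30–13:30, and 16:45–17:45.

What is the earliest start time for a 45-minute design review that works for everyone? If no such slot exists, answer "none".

none

Lars free within 08:00–18:00: 08:30–09:30, 10:15–15:30, 16:15–18:00.
Zheng ∩ Lars: 10:15–10:45, 13:00–13:30.
Zheng ∩ Lars ∩ Ravi: 10:15–10:45, 13:00–13:15.
Zheng ∩ Lars ∩ Ravi ∩ Hassan: 10:15–10:45, 13:00–13:15.
Windows ≥ 45 min: (none).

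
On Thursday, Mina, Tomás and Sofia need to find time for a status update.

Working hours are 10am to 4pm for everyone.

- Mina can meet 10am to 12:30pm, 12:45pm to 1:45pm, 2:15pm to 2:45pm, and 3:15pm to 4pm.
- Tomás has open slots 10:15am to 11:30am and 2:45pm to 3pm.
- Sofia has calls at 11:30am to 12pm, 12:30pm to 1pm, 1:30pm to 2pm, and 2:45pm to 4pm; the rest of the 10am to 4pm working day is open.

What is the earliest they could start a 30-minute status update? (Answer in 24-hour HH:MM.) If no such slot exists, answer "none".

10:15

Sofia free within 10:00–16:00: 10:00–11:30, 12:00–12:30, 13:00–13:30, 14:00–14:45.
Mina ∩ Tomás: 10:15–11:30.
Mina ∩ Tomás ∩ Sofia: 10:15–11:30.
Windows ≥ 30 min: 10:15–11:30.
Earliest such window starts at 10:15.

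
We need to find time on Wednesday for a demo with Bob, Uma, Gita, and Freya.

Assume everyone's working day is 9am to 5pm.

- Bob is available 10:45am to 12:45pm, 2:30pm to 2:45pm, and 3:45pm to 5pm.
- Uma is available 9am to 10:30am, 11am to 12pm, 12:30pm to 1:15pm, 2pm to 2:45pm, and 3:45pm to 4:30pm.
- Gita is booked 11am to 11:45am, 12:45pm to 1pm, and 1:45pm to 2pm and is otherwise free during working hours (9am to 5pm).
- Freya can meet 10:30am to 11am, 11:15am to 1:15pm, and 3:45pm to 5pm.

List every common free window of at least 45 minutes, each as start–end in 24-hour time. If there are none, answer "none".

Gita free within 09:00–17:00: 09:00–11:00, 11:45–12:45, 13:00–13:45, 14:00–17:00.
Bob ∩ Uma: 11:00–12:00, 12:30–12:45, 14:30–14:45, 15:45–16:30.
Bob ∩ Uma ∩ Gita: 11:45–12:00, 12:30–12:45, 14:30–14:45, 15:45–16:30.
Bob ∩ Uma ∩ Gita ∩ Freya: 11:45–12:00, 12:30–12:45, 15:45–16:30.
Windows ≥ 45 min: 15:45–16:30.

15:45–16:30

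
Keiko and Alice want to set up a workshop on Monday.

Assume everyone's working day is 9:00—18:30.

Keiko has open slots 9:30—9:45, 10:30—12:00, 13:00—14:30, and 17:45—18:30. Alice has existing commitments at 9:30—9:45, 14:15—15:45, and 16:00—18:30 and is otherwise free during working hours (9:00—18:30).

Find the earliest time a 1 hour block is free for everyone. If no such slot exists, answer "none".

10:30

Alice free within 09:00–18:30: 09:00–09:30, 09:45–14:15, 15:45–16:00.
Keiko ∩ Alice: 10:30–12:00, 13:00–14:15.
Windows ≥ 60 min: 10:30–12:00, 13:00–14:15.
Earliest such window starts at 10:30.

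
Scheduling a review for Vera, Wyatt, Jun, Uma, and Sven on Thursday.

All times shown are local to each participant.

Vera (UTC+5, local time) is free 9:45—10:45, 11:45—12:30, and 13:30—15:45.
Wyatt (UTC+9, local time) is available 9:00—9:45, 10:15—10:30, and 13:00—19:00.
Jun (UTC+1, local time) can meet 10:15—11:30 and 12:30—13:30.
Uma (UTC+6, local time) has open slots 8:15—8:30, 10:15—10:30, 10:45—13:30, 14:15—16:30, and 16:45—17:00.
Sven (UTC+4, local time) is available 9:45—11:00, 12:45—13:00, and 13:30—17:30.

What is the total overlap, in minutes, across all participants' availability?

Vera → UTC: 04:45–05:45, 06:45–07:30, 08:30–10:45.
Wyatt → UTC: 00:00–00:45, 01:15–01:30, 04:00–10:00.
Jun → UTC: 09:15–10:30, 11:30–12:30.
Uma → UTC: 02:15–02:30, 04:15–04:30, 04:45–07:30, 08:15–10:30, 10:45–11:00.
Sven → UTC: 05:45–07:00, 08:45–09:00, 09:30–13:30.
Vera ∩ Wyatt: 04:45–05:45, 06:45–07:30, 08:30–10:00.
Vera ∩ Wyatt ∩ Jun: 09:15–10:00.
Vera ∩ Wyatt ∩ Jun ∩ Uma: 09:15–10:00.
Vera ∩ Wyatt ∩ Jun ∩ Uma ∩ Sven: 09:30–10:00.
Total common minutes: 30.

30 minutes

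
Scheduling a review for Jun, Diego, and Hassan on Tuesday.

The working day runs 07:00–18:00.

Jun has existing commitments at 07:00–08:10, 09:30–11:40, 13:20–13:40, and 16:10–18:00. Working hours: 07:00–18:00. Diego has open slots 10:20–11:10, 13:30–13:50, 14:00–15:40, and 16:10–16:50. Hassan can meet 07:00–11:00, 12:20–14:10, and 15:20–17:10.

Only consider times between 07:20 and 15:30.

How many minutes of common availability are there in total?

Jun free within 07:00–18:00: 08:10–09:30, 11:40–13:20, 13:40–16:10.
Jun ∩ Diego: 13:40–13:50, 14:00–15:40.
Jun ∩ Diego ∩ Hassan: 13:40–13:50, 14:00–14:10, 15:20–15:40.
Restricted to 07:20–15:30: 13:40–13:50, 14:00–14:10, 15:20–15:30.
Total common minutes: 10 + 10 + 10 = 30.

30 minutes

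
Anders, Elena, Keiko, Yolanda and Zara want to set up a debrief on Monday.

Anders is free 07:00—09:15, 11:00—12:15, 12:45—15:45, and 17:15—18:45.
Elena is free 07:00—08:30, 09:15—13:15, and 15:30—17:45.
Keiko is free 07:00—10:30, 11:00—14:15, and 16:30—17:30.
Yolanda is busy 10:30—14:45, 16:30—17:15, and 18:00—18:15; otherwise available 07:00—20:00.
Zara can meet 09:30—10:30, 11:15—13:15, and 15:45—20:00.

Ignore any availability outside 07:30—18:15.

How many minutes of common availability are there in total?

Yolanda free within 07:00–20:00: 07:00–10:30, 14:45–16:30, 17:15–18:00, 18:15–20:00.
Anders ∩ Elena: 07:00–08:30, 11:00–12:15, 12:45–13:15, 15:30–15:45, 17:15–17:45.
Anders ∩ Elena ∩ Keiko: 07:00–08:30, 11:00–12:15, 12:45–13:15, 17:15–17:30.
Anders ∩ Elena ∩ Keiko ∩ Yolanda: 07:00–08:30, 17:15–17:30.
Anders ∩ Elena ∩ Keiko ∩ Yolanda ∩ Zara: 17:15–17:30.
Restricted to 07:30–18:15: 17:15–17:30.
Total common minutes: 15.

15 minutes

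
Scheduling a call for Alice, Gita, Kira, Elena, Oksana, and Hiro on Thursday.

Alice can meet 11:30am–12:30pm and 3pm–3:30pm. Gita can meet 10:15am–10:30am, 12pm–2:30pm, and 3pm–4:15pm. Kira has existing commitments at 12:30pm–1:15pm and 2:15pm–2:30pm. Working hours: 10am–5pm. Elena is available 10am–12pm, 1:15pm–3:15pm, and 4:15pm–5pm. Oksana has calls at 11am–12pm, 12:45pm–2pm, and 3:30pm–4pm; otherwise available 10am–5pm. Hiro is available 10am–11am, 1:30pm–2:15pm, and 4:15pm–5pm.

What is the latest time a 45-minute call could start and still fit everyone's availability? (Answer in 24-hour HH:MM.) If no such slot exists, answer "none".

Kira free within 10:00–17:00: 10:00–12:30, 13:15–14:15, 14:30–17:00.
Oksana free within 10:00–17:00: 10:00–11:00, 12:00–12:45, 14:00–15:30, 16:00–17:00.
Alice ∩ Gita: 12:00–12:30, 15:00–15:30.
Alice ∩ Gita ∩ Kira: 12:00–12:30, 15:00–15:30.
Alice ∩ Gita ∩ Kira ∩ Elena: 15:00–15:15.
Alice ∩ Gita ∩ Kira ∩ Elena ∩ Oksana: 15:00–15:15.
Alice ∩ Gita ∩ Kira ∩ Elena ∩ Oksana ∩ Hiro: (none).
Windows ≥ 45 min: (none).

none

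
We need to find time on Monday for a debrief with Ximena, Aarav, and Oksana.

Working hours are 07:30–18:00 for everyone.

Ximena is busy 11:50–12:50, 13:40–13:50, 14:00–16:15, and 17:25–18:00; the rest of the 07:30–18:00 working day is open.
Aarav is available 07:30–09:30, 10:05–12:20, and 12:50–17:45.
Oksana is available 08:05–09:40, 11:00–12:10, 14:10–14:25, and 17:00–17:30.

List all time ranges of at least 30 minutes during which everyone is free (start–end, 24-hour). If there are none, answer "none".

Ximena free within 07:30–18:00: 07:30–11:50, 12:50–13:40, 13:50–14:00, 16:15–17:25.
Ximena ∩ Aarav: 07:30–09:30, 10:05–11:50, 12:50–13:40, 13:50–14:00, 16:15–17:25.
Ximena ∩ Aarav ∩ Oksana: 08:05–09:30, 11:00–11:50, 17:00–17:25.
Windows ≥ 30 min: 08:05–09:30, 11:00–11:50.

08:05–09:30, 11:00–11:50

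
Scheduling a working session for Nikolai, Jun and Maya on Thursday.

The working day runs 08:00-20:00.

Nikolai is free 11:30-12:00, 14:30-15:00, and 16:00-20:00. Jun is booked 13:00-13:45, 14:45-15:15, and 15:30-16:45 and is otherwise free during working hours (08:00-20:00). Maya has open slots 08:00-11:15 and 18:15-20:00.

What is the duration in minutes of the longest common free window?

Jun free within 08:00–20:00: 08:00–13:00, 13:45–14:45, 15:15–15:30, 16:45–20:00.
Nikolai ∩ Jun: 11:30–12:00, 14:30–14:45, 16:45–20:00.
Nikolai ∩ Jun ∩ Maya: 18:15–20:00.
Single common window of 105 minutes.

105 minutes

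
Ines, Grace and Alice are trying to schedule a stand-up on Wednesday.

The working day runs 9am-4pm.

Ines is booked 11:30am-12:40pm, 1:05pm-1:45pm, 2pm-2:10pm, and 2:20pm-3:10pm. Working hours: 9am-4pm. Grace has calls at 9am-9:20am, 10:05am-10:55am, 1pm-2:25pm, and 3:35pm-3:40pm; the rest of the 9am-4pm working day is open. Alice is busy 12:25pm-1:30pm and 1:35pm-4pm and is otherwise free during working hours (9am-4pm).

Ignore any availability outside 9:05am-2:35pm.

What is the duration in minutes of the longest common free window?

45 minutes

Ines free within 09:00–16:00: 09:00–11:30, 12:40–13:05, 13:45–14:00, 14:10–14:20, 15:10–16:00.
Grace free within 09:00–16:00: 09:20–10:05, 10:55–13:00, 14:25–15:35, 15:40–16:00.
Alice free within 09:00–16:00: 09:00–12:25, 13:30–13:35.
Ines ∩ Grace: 09:20–10:05, 10:55–11:30, 12:40–13:00, 15:10–15:35, 15:40–16:00.
Ines ∩ Grace ∩ Alice: 09:20–10:05, 10:55–11:30.
Restricted to 09:05–14:35: 09:20–10:05, 10:55–11:30.
Common window lengths: 45, 35 min; longest is 45.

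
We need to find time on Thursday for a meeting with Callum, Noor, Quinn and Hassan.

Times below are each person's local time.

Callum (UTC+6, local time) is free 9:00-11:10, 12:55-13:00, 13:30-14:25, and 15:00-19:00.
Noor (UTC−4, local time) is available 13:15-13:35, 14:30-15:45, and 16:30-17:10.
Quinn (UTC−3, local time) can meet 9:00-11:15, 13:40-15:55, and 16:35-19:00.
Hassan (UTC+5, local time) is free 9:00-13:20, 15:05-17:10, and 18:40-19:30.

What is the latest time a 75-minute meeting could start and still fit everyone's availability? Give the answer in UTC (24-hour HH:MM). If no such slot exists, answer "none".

none

Callum → UTC: 03:00–05:10, 06:55–07:00, 07:30–08:25, 09:00–13:00.
Noor → UTC: 17:15–17:35, 18:30–19:45, 20:30–21:10.
Quinn → UTC: 12:00–14:15, 16:40–18:55, 19:35–22:00.
Hassan → UTC: 04:00–08:20, 10:05–12:10, 13:40–14:30.
Callum ∩ Noor: (none).
Callum ∩ Noor ∩ Quinn: (none).
Callum ∩ Noor ∩ Quinn ∩ Hassan: (none).
Windows ≥ 75 min: (none).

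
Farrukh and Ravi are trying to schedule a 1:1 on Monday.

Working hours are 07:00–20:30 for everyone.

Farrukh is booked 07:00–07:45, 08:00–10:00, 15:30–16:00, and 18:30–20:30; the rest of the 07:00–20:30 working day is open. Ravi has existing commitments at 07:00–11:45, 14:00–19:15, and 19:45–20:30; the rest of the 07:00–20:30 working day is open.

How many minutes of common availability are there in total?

Farrukh free within 07:00–20:30: 07:45–08:00, 10:00–15:30, 16:00–18:30.
Ravi free within 07:00–20:30: 11:45–14:00, 19:15–19:45.
Farrukh ∩ Ravi: 11:45–14:00.
Total common minutes: 135.

135 minutes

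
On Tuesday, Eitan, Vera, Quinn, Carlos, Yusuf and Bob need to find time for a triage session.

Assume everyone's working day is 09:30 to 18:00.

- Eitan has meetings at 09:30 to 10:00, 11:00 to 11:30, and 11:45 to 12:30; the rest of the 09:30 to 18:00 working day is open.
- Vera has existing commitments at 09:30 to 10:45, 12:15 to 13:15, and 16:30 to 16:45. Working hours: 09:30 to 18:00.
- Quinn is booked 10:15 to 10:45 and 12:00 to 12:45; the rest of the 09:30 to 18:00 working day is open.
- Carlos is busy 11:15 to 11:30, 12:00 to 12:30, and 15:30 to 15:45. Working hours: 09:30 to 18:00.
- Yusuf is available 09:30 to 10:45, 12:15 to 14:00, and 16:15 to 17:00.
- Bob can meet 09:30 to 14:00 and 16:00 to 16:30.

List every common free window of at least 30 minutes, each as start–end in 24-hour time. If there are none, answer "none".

Eitan free within 09:30–18:00: 10:00–11:00, 11:30–11:45, 12:30–18:00.
Vera free within 09:30–18:00: 10:45–12:15, 13:15–16:30, 16:45–18:00.
Quinn free within 09:30–18:00: 09:30–10:15, 10:45–12:00, 12:45–18:00.
Carlos free within 09:30–18:00: 09:30–11:15, 11:30–12:00, 12:30–15:30, 15:45–18:00.
Eitan ∩ Vera: 10:45–11:00, 11:30–11:45, 13:15–16:30, 16:45–18:00.
Eitan ∩ Vera ∩ Quinn: 10:45–11:00, 11:30–11:45, 13:15–16:30, 16:45–18:00.
Eitan ∩ Vera ∩ Quinn ∩ Carlos: 10:45–11:00, 11:30–11:45, 13:15–15:30, 15:45–16:30, 16:45–18:00.
Eitan ∩ Vera ∩ Quinn ∩ Carlos ∩ Yusuf: 13:15–14:00, 16:15–16:30, 16:45–17:00.
Eitan ∩ Vera ∩ Quinn ∩ Carlos ∩ Yusuf ∩ Bob: 13:15–14:00, 16:15–16:30.
Windows ≥ 30 min: 13:15–14:00.

13:15–14:00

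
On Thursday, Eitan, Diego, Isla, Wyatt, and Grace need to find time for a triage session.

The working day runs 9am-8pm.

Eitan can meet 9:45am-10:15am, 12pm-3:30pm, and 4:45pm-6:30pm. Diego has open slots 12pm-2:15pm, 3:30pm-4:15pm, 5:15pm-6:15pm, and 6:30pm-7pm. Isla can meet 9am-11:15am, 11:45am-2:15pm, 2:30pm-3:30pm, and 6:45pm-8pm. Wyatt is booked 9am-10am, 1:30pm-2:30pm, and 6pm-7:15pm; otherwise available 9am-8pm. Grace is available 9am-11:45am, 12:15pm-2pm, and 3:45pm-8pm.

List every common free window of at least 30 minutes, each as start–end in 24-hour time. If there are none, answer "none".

12:15–13:30

Wyatt free within 09:00–20:00: 10:00–13:30, 14:30–18:00, 19:15–20:00.
Eitan ∩ Diego: 12:00–14:15, 17:15–18:15.
Eitan ∩ Diego ∩ Isla: 12:00–14:15.
Eitan ∩ Diego ∩ Isla ∩ Wyatt: 12:00–13:30.
Eitan ∩ Diego ∩ Isla ∩ Wyatt ∩ Grace: 12:15–13:30.
Windows ≥ 30 min: 12:15–13:30.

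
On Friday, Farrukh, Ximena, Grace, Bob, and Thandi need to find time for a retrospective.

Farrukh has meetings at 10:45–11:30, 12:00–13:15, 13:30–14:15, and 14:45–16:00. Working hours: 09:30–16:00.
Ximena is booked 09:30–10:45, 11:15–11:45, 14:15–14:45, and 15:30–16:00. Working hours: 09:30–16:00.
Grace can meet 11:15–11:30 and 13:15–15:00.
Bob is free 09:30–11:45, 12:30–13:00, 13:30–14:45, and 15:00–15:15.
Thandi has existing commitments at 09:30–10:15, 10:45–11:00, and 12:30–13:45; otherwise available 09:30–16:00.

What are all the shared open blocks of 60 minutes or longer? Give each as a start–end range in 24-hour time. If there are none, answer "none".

Farrukh free within 09:30–16:00: 09:30–10:45, 11:30–12:00, 13:15–13:30, 14:15–14:45.
Ximena free within 09:30–16:00: 10:45–11:15, 11:45–14:15, 14:45–15:30.
Thandi free within 09:30–16:00: 10:15–10:45, 11:00–12:30, 13:45–16:00.
Farrukh ∩ Ximena: 11:45–12:00, 13:15–13:30.
Farrukh ∩ Ximena ∩ Grace: 13:15–13:30.
Farrukh ∩ Ximena ∩ Grace ∩ Bob: (none).
Farrukh ∩ Ximena ∩ Grace ∩ Bob ∩ Thandi: (none).
Windows ≥ 60 min: (none).

none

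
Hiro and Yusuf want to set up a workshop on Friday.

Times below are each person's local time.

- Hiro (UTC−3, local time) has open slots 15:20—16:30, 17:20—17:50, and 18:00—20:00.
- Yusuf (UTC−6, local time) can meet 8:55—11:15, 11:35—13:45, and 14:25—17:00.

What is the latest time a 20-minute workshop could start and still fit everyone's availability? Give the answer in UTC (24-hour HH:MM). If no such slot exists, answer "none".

22:40

Hiro → UTC: 18:20–19:30, 20:20–20:50, 21:00–23:00.
Yusuf → UTC: 14:55–17:15, 17:35–19:45, 20:25–23:00.
Hiro ∩ Yusuf: 18:20–19:30, 20:25–20:50, 21:00–23:00.
Windows ≥ 20 min: 18:20–19:30, 20:25–20:50, 21:00–23:00.
Latest start in the last window 21:00–23:00 is 23:00 − 20 min = 22:40.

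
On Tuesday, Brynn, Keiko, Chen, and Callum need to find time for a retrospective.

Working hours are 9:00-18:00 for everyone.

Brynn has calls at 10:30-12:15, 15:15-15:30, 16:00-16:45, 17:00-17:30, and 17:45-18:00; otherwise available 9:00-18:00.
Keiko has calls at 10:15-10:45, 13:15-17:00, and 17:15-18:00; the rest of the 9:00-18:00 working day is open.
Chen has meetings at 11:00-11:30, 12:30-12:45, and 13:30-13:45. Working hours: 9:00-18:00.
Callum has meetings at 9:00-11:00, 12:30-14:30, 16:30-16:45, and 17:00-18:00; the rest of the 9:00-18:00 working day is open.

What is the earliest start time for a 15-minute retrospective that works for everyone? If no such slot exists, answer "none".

12:15

Brynn free within 09:00–18:00: 09:00–10:30, 12:15–15:15, 15:30–16:00, 16:45–17:00, 17:30–17:45.
Keiko free within 09:00–18:00: 09:00–10:15, 10:45–13:15, 17:00–17:15.
Chen free within 09:00–18:00: 09:00–11:00, 11:30–12:30, 12:45–13:30, 13:45–18:00.
Callum free within 09:00–18:00: 11:00–12:30, 14:30–16:30, 16:45–17:00.
Brynn ∩ Keiko: 09:00–10:15, 12:15–13:15.
Brynn ∩ Keiko ∩ Chen: 09:00–10:15, 12:15–12:30, 12:45–13:15.
Brynn ∩ Keiko ∩ Chen ∩ Callum: 12:15–12:30.
Windows ≥ 15 min: 12:15–12:30.
Earliest such window starts at 12:15.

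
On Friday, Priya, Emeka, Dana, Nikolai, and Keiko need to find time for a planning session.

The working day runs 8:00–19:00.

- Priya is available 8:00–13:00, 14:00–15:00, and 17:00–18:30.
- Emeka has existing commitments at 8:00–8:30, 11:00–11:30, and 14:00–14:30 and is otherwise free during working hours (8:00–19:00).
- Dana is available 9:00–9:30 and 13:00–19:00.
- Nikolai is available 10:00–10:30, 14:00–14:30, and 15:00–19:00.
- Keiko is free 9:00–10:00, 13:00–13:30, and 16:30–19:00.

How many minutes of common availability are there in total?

90 minutes

Emeka free within 08:00–19:00: 08:30–11:00, 11:30–14:00, 14:30–19:00.
Priya ∩ Emeka: 08:30–11:00, 11:30–13:00, 14:30–15:00, 17:00–18:30.
Priya ∩ Emeka ∩ Dana: 09:00–09:30, 14:30–15:00, 17:00–18:30.
Priya ∩ Emeka ∩ Dana ∩ Nikolai: 17:00–18:30.
Priya ∩ Emeka ∩ Dana ∩ Nikolai ∩ Keiko: 17:00–18:30.
Total common minutes: 90.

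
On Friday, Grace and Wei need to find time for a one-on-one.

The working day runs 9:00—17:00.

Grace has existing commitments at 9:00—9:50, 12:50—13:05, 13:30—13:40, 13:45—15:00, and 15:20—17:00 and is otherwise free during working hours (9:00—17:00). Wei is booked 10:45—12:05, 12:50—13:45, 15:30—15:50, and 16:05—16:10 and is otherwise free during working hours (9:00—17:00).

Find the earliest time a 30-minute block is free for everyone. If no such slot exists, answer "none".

09:50

Grace free within 09:00–17:00: 09:50–12:50, 13:05–13:30, 13:40–13:45, 15:00–15:20.
Wei free within 09:00–17:00: 09:00–10:45, 12:05–12:50, 13:45–15:30, 15:50–16:05, 16:10–17:00.
Grace ∩ Wei: 09:50–10:45, 12:05–12:50, 15:00–15:20.
Windows ≥ 30 min: 09:50–10:45, 12:05–12:50.
Earliest such window starts at 09:50.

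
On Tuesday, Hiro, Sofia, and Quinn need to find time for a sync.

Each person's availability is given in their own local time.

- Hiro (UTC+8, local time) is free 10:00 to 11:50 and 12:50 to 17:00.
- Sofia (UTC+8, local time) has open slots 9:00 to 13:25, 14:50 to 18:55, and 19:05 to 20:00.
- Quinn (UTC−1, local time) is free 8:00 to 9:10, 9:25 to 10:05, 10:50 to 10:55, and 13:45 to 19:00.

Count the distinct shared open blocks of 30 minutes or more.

Hiro → UTC: 02:00–03:50, 04:50–09:00.
Sofia → UTC: 01:00–05:25, 06:50–10:55, 11:05–12:00.
Quinn → UTC: 09:00–10:10, 10:25–11:05, 11:50–11:55, 14:45–20:00.
Hiro ∩ Sofia: 02:00–03:50, 04:50–05:25, 06:50–09:00.
Hiro ∩ Sofia ∩ Quinn: (none).
Windows ≥ 30 min: (none).
That's 0 windows.

0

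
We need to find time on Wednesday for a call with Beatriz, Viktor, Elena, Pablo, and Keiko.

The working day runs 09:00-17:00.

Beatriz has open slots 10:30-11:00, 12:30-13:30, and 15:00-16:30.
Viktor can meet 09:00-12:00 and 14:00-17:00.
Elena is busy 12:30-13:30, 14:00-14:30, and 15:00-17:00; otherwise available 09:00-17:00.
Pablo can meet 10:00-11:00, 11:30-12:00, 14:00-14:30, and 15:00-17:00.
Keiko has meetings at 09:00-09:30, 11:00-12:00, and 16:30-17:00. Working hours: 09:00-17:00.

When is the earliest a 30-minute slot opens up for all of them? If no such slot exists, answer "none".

Elena free within 09:00–17:00: 09:00–12:30, 13:30–14:00, 14:30–15:00.
Keiko free within 09:00–17:00: 09:30–11:00, 12:00–16:30.
Beatriz ∩ Viktor: 10:30–11:00, 15:00–16:30.
Beatriz ∩ Viktor ∩ Elena: 10:30–11:00.
Beatriz ∩ Viktor ∩ Elena ∩ Pablo: 10:30–11:00.
Beatriz ∩ Viktor ∩ Elena ∩ Pablo ∩ Keiko: 10:30–11:00.
Windows ≥ 30 min: 10:30–11:00.
Earliest such window starts at 10:30.

10:30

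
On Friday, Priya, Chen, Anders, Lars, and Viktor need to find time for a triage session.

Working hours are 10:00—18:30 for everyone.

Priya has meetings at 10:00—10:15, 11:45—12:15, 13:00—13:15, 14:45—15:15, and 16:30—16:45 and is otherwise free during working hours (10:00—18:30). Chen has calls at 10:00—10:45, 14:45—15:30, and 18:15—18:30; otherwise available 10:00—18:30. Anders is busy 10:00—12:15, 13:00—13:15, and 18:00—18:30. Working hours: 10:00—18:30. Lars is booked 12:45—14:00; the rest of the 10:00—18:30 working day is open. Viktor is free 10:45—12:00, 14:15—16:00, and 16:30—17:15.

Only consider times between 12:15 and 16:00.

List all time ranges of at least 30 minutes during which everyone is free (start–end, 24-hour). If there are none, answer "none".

14:15–14:45, 15:30–16:00

Priya free within 10:00–18:30: 10:15–11:45, 12:15–13:00, 13:15–14:45, 15:15–16:30, 16:45–18:30.
Chen free within 10:00–18:30: 10:45–14:45, 15:30–18:15.
Anders free within 10:00–18:30: 12:15–13:00, 13:15–18:00.
Lars free within 10:00–18:30: 10:00–12:45, 14:00–18:30.
Priya ∩ Chen: 10:45–11:45, 12:15–13:00, 13:15–14:45, 15:30–16:30, 16:45–18:15.
Priya ∩ Chen ∩ Anders: 12:15–13:00, 13:15–14:45, 15:30–16:30, 16:45–18:00.
Priya ∩ Chen ∩ Anders ∩ Lars: 12:15–12:45, 14:00–14:45, 15:30–16:30, 16:45–18:00.
Priya ∩ Chen ∩ Anders ∩ Lars ∩ Viktor: 14:15–14:45, 15:30–16:00, 16:45–17:15.
Restricted to 12:15–16:00: 14:15–14:45, 15:30–16:00.
Windows ≥ 30 min: 14:15–14:45, 15:30–16:00.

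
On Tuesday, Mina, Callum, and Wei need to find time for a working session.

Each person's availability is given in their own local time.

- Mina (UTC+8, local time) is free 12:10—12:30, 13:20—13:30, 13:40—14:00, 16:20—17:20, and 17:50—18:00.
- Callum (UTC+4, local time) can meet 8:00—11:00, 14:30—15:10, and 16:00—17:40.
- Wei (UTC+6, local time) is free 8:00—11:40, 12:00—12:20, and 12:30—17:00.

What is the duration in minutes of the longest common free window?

20 minutes

Mina → UTC: 04:10–04:30, 05:20–05:30, 05:40–06:00, 08:20–09:20, 09:50–10:00.
Callum → UTC: 04:00–07:00, 10:30–11:10, 12:00–13:40.
Wei → UTC: 02:00–05:40, 06:00–06:20, 06:30–11:00.
Mina ∩ Callum: 04:10–04:30, 05:20–05:30, 05:40–06:00.
Mina ∩ Callum ∩ Wei: 04:10–04:30, 05:20–05:30.
Common window lengths: 20, 10 min; longest is 20.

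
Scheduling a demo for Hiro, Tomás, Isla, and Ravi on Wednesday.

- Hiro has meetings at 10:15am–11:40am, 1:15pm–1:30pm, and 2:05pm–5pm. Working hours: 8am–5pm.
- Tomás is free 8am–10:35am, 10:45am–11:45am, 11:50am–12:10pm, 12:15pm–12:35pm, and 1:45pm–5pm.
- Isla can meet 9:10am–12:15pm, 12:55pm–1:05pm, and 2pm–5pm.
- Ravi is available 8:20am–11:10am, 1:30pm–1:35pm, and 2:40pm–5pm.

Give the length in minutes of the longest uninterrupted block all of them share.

65 minutes

Hiro free within 08:00–17:00: 08:00–10:15, 11:40–13:15, 13:30–14:05.
Hiro ∩ Tomás: 08:00–10:15, 11:40–11:45, 11:50–12:10, 12:15–12:35, 13:45–14:05.
Hiro ∩ Tomás ∩ Isla: 09:10–10:15, 11:40–11:45, 11:50–12:10, 14:00–14:05.
Hiro ∩ Tomás ∩ Isla ∩ Ravi: 09:10–10:15.
Single common window of 65 minutes.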